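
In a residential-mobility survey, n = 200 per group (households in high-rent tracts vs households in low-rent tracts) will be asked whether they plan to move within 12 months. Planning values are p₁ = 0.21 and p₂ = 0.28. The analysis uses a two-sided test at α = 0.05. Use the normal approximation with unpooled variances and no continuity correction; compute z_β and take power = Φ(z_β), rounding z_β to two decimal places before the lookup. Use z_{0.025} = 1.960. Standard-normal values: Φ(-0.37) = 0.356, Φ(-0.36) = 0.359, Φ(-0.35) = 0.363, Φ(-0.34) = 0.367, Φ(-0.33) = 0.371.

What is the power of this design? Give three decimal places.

z_β = |p₁−p₂|·√(n/[p₁q₁+p₂q₂]) − z_{α/2}
    = 0.07 · √(200/0.3675) − 1.960
    = 0.07 · 23.3285 − 1.960
    = 1.6330 − 1.960 = -0.3270 → -0.33
Power = Φ(-0.33) = 0.371.

Power ≈ 0.371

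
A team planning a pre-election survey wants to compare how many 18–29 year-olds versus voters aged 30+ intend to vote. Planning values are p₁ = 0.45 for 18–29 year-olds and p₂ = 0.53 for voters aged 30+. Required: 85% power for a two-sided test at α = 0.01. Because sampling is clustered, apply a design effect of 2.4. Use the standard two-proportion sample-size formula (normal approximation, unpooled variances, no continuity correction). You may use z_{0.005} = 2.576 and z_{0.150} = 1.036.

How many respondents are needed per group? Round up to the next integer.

n = (z_{α/2} + z_β)² · [p₁(1−p₁) + p₂(1−p₂)] / (p₁ − p₂)²
  = (2.576 + 1.036)² · (0.45·0.55 + 0.53·0.47) / (-0.08)²
  = (3.612)² · (0.2475 + 0.2491) / 0.0064
  = 13.0465 · 0.4966 / 0.0064
  = 1012.33
Design effect: 2.4 × 1012.33 = 2429.59.
Round up → n = 2430 per group.

n = 2430 per group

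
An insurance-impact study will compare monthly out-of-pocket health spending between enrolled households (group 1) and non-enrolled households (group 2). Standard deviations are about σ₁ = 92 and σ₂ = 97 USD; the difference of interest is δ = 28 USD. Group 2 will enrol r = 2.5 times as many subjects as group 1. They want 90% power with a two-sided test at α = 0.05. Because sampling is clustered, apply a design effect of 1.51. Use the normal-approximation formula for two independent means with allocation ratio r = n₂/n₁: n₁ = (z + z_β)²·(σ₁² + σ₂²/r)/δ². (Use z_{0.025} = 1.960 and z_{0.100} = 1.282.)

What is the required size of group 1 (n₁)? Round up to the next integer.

n₁ = 248

n₁ = (z_{α/2} + z_β)² · (σ₁² + σ₂²/r) / δ²
   = (1.960 + 1.282)² · (92² + 97²/2.5) / 28²
   = 10.5106 · (8464 + 3763.6) / 784
   = 10.5106 · 12227.6 / 784
   = 163.93
Design effect: 1.51 × 163.93 = 247.53.
Round up → n₁ = 248; n₂ = r·n₁ = 2.5 × 248 = 620.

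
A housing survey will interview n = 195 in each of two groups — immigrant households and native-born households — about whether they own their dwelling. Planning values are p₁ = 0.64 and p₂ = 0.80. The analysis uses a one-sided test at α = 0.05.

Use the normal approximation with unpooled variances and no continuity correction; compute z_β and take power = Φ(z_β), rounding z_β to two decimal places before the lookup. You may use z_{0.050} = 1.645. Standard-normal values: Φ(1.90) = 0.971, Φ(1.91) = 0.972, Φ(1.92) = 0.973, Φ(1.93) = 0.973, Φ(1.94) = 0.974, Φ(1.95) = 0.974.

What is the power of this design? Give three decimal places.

z_β = |p₁−p₂|·√(n/[p₁q₁+p₂q₂]) − z_α
    = 0.16 · √(195/0.3904) − 1.645
    = 0.16 · 22.3492 − 1.645
    = 3.5759 − 1.645 = 1.9309 → 1.93
Power = Φ(1.93) = 0.973.

Power ≈ 0.973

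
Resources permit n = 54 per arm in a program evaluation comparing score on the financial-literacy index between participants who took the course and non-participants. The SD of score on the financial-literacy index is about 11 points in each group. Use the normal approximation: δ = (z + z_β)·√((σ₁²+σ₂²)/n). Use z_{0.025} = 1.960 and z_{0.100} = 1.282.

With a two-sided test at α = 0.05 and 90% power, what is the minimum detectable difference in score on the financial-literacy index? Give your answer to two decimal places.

Minimum detectable difference ≈ 6.86 points

δ = (z_{α/2} + z_β) · √((σ₁²+σ₂²)/n)
  = (1.960 + 1.282) · √(242/54)
  = 3.242 · √4.4815
  = 3.242 · 2.1170
  = 6.8632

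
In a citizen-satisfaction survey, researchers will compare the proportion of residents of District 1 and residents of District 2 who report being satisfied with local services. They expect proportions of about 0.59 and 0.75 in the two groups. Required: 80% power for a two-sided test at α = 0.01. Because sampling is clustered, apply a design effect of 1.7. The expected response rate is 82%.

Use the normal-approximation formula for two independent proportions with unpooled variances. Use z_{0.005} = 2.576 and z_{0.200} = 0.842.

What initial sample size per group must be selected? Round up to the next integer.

n = 407 per group

n = (z_{α/2} + z_β)² · [p₁(1−p₁) + p₂(1−p₂)] / (p₁ − p₂)²
  = (2.576 + 0.842)² · (0.59·0.41 + 0.75·0.25) / (-0.16)²
  = (3.418)² · (0.2419 + 0.1875) / 0.0256
  = 11.6827 · 0.4294 / 0.0256
  = 195.96
Design effect: 1.7 × 195.96 = 333.13.
Adjust for 82% response: 333.13 / 0.82 = 406.26.
Round up → n = 407 per group.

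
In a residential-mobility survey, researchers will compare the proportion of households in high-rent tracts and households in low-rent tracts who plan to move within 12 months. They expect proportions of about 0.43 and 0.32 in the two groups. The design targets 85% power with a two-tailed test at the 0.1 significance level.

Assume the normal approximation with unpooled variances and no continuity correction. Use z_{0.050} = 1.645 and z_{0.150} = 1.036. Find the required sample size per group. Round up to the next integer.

n = (z_{α/2} + z_β)² · [p₁(1−p₁) + p₂(1−p₂)] / (p₁ − p₂)²
  = (1.645 + 1.036)² · (0.43·0.57 + 0.32·0.68) / (0.11)²
  = (2.681)² · (0.2451 + 0.2176) / 0.0121
  = 7.1878 · 0.4627 / 0.0121
  = 274.86
Round up → n = 275 per group.

n = 275 per group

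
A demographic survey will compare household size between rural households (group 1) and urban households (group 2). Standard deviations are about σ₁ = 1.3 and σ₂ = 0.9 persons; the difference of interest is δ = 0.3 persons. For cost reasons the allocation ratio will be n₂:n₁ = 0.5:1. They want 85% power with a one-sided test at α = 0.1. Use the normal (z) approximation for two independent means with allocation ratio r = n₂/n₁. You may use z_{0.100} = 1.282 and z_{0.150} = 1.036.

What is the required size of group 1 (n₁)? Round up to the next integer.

n₁ = (z_α + z_β)² · (σ₁² + σ₂²/r) / δ²
   = (1.282 + 1.036)² · (1.3² + 0.9²/0.5) / 0.3²
   = 5.3731 · (1.69 + 1.62) / 0.09
   = 5.3731 · 3.31 / 0.09
   = 197.61
Round up → n₁ = 198; n₂ = r·n₁ = 0.5 × 198 = 99.

n₁ = 198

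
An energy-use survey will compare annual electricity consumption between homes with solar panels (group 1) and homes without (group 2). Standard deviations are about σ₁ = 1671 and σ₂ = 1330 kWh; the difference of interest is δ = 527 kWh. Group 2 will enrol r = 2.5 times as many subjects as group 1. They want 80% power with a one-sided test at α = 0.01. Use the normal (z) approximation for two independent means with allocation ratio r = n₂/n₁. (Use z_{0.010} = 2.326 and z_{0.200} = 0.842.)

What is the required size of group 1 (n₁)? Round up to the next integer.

n₁ = 127

n₁ = (z_α + z_β)² · (σ₁² + σ₂²/r) / δ²
   = (2.326 + 0.842)² · (1671² + 1330²/2.5) / 527²
   = 10.0362 · (2792241 + 707560) / 277729
   = 10.0362 · 3499801 / 277729
   = 126.47
Round up → n₁ = 127; n₂ = r·n₁ = 2.5 × 127 = 318.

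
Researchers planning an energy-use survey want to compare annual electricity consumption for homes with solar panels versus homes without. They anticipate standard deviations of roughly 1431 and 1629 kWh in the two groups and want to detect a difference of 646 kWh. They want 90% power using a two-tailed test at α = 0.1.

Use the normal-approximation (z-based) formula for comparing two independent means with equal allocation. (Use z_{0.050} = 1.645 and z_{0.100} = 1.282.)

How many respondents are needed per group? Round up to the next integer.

n = (z_{α/2} + z_β)² · (σ₁² + σ₂²) / δ²
  = (1.645 + 1.282)² · (1431² + 1629² = 4701402) / 646²
  = 8.5673 · 4701402 / 417316
  = 96.52
Round up → n = 97 per group.

n = 97 per group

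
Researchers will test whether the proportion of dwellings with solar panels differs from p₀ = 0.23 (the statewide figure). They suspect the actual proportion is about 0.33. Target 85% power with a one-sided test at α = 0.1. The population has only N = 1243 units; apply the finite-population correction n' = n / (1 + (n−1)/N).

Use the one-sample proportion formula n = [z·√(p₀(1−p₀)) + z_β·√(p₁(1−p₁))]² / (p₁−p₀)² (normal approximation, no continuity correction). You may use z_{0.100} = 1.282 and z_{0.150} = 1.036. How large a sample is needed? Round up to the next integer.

n = 98

n = [z_α·√(p₀q₀) + z_β·√(p₁q₁)]² / (p₁ − p₀)²
  = [1.282·√(0.23·0.77) + 1.036·√(0.33·0.67)]² / (0.10)²
  = [1.282·0.4208 + 1.036·0.4702]² / 0.0100
  = [1.0266]² / 0.0100
  = 105.40
Finite-population correction (N = 1243): 105.40 / (1 + (105.40 − 1)/1243) = 97.23.
Round up → n = 98.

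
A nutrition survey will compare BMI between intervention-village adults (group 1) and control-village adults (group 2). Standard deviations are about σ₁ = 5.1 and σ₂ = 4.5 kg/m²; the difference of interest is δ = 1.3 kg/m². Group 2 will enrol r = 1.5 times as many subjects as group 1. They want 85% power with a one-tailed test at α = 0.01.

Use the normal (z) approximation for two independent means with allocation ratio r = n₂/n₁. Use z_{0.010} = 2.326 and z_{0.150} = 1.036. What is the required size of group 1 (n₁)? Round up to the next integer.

n₁ = (z_α + z_β)² · (σ₁² + σ₂²/r) / δ²
   = (2.326 + 1.036)² · (5.1² + 4.5²/1.5) / 1.3²
   = 11.3030 · (26.01 + 13.5) / 1.69
   = 11.3030 · 39.51 / 1.69
   = 264.25
Round up → n₁ = 265; n₂ = r·n₁ = 1.5 × 265 = 398.

n₁ = 265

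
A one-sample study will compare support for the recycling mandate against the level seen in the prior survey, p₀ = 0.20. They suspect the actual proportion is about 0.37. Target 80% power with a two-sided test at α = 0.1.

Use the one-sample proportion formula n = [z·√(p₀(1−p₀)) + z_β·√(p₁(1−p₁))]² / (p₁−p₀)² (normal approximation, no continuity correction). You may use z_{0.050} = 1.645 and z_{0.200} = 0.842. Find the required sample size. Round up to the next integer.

n = [z_{α/2}·√(p₀q₀) + z_β·√(p₁q₁)]² / (p₁ − p₀)²
  = [1.645·√(0.20·0.80) + 0.842·√(0.37·0.63)]² / (0.17)²
  = [1.645·0.4000 + 0.842·0.4828]² / 0.0289
  = [1.0645]² / 0.0289
  = 39.21
Round up → n = 40.

n = 40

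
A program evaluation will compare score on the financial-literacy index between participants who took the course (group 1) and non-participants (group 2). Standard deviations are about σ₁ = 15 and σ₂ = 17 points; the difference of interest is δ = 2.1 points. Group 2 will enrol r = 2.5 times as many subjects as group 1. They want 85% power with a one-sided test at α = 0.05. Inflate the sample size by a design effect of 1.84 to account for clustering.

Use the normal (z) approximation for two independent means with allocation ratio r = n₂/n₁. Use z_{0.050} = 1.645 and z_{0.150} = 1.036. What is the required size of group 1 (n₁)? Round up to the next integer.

n₁ = (z_α + z_β)² · (σ₁² + σ₂²/r) / δ²
   = (1.645 + 1.036)² · (15² + 17²/2.5) / 2.1²
   = 7.1878 · (225 + 115.6) / 4.41
   = 7.1878 · 340.6 / 4.41
   = 555.14
Design effect: 1.84 × 555.14 = 1021.45.
Round up → n₁ = 1022; n₂ = r·n₁ = 2.5 × 1022 = 2555.

n₁ = 1022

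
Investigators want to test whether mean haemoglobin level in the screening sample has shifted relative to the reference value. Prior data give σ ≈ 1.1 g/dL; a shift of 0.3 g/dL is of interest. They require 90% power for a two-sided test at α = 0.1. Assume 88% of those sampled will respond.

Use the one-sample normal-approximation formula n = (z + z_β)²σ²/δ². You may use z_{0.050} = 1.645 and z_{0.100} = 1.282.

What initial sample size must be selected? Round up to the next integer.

n = 131

n = (z_{α/2} + z_β)² · σ² / δ²
  = (1.645 + 1.282)² · 1.1² / 0.3²
  = 8.5673 · 1.21 / 0.09
  = 115.18
Adjust for 88% response: 115.18 / 0.88 = 130.89.
Round up → n = 131.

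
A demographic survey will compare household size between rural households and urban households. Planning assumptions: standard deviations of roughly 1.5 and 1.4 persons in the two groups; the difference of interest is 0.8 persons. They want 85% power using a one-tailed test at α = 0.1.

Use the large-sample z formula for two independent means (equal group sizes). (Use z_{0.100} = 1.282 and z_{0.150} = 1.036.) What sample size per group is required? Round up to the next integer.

n = (z_α + z_β)² · (σ₁² + σ₂²) / δ²
  = (1.282 + 1.036)² · (1.5² + 1.4² = 4.21) / 0.8²
  = 5.3731 · 4.21 / 0.64
  = 35.35
Round up → n = 36 per group.

n = 36 per group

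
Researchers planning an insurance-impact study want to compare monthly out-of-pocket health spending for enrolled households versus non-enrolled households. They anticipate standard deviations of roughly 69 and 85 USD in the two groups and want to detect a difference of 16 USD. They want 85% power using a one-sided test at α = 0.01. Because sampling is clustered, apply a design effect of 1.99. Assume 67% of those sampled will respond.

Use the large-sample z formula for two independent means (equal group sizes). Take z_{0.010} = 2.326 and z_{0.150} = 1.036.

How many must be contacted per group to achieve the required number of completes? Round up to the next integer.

n = (z_α + z_β)² · (σ₁² + σ₂²) / δ²
  = (2.326 + 1.036)² · (69² + 85² = 11986) / 16²
  = 11.3030 · 11986 / 256
  = 529.21
Design effect: 1.99 × 529.21 = 1053.13.
Adjust for 67% response: 1053.13 / 0.67 = 1571.84.
Round up → n = 1572 per group.

n = 1572 per group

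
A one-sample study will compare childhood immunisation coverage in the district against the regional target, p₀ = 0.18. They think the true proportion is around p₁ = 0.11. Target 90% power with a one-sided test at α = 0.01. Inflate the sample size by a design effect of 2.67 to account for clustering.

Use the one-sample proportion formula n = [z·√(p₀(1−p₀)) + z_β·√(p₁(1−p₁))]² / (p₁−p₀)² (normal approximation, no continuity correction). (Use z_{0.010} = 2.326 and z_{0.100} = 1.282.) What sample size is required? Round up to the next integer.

n = [z_α·√(p₀q₀) + z_β·√(p₁q₁)]² / (p₁ − p₀)²
  = [2.326·√(0.18·0.82) + 1.282·√(0.11·0.89)]² / (-0.07)²
  = [2.326·0.3842 + 1.282·0.3129]² / 0.0049
  = [1.2947]² / 0.0049
  = 342.12
Design effect: 2.67 × 342.12 = 913.45.
Round up → n = 914.

n = 914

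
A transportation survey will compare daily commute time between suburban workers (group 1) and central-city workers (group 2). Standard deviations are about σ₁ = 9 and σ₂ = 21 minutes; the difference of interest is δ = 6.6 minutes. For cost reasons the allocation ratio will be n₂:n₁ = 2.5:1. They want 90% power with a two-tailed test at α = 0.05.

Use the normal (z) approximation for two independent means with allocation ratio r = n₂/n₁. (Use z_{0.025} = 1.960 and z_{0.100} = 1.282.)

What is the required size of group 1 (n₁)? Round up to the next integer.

n₁ = (z_{α/2} + z_β)² · (σ₁² + σ₂²/r) / δ²
   = (1.960 + 1.282)² · (9² + 21²/2.5) / 6.6²
   = 10.5106 · (81 + 176.4) / 43.56
   = 10.5106 · 257.4 / 43.56
   = 62.11
Round up → n₁ = 63; n₂ = r·n₁ = 2.5 × 63 = 158.

n₁ = 63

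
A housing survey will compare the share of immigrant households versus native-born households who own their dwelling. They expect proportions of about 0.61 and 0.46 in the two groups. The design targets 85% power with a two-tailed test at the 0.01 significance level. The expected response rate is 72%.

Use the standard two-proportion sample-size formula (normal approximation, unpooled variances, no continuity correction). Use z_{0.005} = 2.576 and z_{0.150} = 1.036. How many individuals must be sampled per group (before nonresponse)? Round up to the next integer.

n = 392 per group

n = (z_{α/2} + z_β)² · [p₁(1−p₁) + p₂(1−p₂)] / (p₁ − p₂)²
  = (2.576 + 1.036)² · (0.61·0.39 + 0.46·0.54) / (0.15)²
  = (3.612)² · (0.2379 + 0.2484) / 0.0225
  = 13.0465 · 0.4863 / 0.0225
  = 281.98
Adjust for 72% response: 281.98 / 0.72 = 391.64.
Round up → n = 392 per group.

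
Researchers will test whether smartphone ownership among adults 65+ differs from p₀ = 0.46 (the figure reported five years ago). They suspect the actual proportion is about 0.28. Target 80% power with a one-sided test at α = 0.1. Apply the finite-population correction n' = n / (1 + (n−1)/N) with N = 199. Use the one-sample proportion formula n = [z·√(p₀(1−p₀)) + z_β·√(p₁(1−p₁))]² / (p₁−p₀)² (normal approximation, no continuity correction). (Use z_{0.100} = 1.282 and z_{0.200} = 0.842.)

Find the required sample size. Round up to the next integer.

n = [z_α·√(p₀q₀) + z_β·√(p₁q₁)]² / (p₁ − p₀)²
  = [1.282·√(0.46·0.54) + 0.842·√(0.28·0.72)]² / (-0.18)²
  = [1.282·0.4984 + 0.842·0.4490]² / 0.0324
  = [1.0170]² / 0.0324
  = 31.92
Finite-population correction (N = 199): 31.92 / (1 + (31.92 − 1)/199) = 27.63.
Round up → n = 28.

n = 28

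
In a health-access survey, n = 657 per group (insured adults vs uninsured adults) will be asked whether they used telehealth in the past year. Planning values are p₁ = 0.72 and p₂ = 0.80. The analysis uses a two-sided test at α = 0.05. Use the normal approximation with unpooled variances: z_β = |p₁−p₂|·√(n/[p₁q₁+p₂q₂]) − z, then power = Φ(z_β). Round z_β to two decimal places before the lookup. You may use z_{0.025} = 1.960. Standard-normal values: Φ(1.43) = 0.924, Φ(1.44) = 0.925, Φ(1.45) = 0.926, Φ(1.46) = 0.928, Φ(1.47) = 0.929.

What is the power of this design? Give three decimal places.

Power ≈ 0.926

z_β = |p₁−p₂|·√(n/[p₁q₁+p₂q₂]) − z_{α/2}
    = 0.08 · √(657/0.3616) − 1.960
    = 0.08 · 42.6254 − 1.960
    = 3.4100 − 1.960 = 1.4500 → 1.45
Power = Φ(1.45) = 0.926.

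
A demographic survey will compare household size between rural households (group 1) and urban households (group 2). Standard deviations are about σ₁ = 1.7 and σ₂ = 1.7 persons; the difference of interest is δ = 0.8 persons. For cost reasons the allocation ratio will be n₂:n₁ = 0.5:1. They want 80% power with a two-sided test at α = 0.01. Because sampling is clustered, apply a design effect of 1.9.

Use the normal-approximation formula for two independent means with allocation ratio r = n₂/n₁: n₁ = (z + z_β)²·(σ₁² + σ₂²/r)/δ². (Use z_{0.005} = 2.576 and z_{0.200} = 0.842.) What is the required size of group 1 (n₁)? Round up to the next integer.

n₁ = (z_{α/2} + z_β)² · (σ₁² + σ₂²/r) / δ²
   = (2.576 + 0.842)² · (1.7² + 1.7²/0.5) / 0.8²
   = 11.6827 · (2.89 + 5.78) / 0.64
   = 11.6827 · 8.67 / 0.64
   = 158.26
Design effect: 1.9 × 158.26 = 300.70.
Round up → n₁ = 301; n₂ = r·n₁ = 0.5 × 301 = 151.

n₁ = 301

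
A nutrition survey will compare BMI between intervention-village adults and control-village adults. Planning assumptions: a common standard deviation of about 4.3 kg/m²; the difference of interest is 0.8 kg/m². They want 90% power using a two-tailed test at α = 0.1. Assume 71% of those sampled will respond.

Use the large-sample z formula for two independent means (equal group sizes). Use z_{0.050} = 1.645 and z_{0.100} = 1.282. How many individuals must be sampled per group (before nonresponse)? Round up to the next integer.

n = 698 per group

n = (z_{α/2} + z_β)² · (σ₁² + σ₂²) / δ²
  = (1.645 + 1.282)² · (2·4.3² = 36.98) / 0.8²
  = 8.5673 · 36.98 / 0.64
  = 495.03
Adjust for 71% response: 495.03 / 0.71 = 697.23.
Round up → n = 698 per group.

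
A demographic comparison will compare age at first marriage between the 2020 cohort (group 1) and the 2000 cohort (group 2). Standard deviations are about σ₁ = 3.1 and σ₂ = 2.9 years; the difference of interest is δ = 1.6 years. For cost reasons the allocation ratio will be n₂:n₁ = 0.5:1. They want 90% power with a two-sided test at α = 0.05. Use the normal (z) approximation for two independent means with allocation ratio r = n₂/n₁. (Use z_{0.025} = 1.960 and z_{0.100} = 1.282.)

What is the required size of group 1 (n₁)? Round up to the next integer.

n₁ = 109

n₁ = (z_{α/2} + z_β)² · (σ₁² + σ₂²/r) / δ²
   = (1.960 + 1.282)² · (3.1² + 2.9²/0.5) / 1.6²
   = 10.5106 · (9.61 + 16.82) / 2.56
   = 10.5106 · 26.43 / 2.56
   = 108.51
Round up → n₁ = 109; n₂ = r·n₁ = 0.5 × 109 = 55.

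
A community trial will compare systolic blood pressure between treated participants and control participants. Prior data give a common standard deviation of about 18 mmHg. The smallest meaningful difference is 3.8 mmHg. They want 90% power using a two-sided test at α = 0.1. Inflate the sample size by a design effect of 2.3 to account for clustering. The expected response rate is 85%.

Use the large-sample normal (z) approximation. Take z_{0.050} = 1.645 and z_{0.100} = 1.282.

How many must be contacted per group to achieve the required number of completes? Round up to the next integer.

n = (z_{α/2} + z_β)² · (σ₁² + σ₂²) / δ²
  = (1.645 + 1.282)² · (2·18² = 648) / 3.8²
  = 8.5673 · 648 / 14.44
  = 384.46
Design effect: 2.3 × 384.46 = 884.26.
Adjust for 85% response: 884.26 / 0.85 = 1040.31.
Round up → n = 1041 per group.

n = 1041 per group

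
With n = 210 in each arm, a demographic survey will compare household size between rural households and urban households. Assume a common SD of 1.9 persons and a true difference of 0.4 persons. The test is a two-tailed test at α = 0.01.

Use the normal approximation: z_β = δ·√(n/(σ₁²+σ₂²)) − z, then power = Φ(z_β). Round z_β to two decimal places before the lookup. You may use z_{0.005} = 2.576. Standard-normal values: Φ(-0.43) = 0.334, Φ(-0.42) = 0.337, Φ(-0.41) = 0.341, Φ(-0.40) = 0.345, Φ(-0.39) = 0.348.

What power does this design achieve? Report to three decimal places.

z_β = δ·√(n/(σ₁²+σ₂²)) − z_{α/2}
    = 0.4 · √(210/7.22) − 2.576
    = 0.4 · 5.39313 − 2.576
    = 2.1573 − 2.576 = -0.4187 → -0.42
Power = Φ(-0.42) = 0.337.

Power ≈ 0.337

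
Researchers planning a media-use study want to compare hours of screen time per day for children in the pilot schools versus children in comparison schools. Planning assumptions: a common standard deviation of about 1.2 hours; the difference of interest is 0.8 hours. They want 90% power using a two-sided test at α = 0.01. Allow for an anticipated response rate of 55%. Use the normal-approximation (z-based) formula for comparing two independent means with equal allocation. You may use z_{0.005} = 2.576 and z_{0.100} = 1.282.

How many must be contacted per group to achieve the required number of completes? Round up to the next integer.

n = 122 per group

n = (z_{α/2} + z_β)² · (σ₁² + σ₂²) / δ²
  = (2.576 + 1.282)² · (2·1.2² = 2.88) / 0.8²
  = 14.8842 · 2.88 / 0.64
  = 66.98
Adjust for 55% response: 66.98 / 0.55 = 121.78.
Round up → n = 122 per group.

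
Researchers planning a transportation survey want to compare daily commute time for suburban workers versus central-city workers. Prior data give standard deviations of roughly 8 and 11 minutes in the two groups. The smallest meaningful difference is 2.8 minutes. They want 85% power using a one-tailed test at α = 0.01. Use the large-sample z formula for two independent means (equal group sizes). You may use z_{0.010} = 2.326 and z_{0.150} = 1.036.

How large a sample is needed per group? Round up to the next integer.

n = (z_α + z_β)² · (σ₁² + σ₂²) / δ²
  = (2.326 + 1.036)² · (8² + 11² = 185) / 2.8²
  = 11.3030 · 185 / 7.84
  = 266.72
Round up → n = 267 per group.

n = 267 per group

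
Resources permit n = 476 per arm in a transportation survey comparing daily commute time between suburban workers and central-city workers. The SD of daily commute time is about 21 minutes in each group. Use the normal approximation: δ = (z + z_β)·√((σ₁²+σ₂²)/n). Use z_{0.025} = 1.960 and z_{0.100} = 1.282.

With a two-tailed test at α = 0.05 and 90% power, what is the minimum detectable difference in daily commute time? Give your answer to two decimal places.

δ = (z_{α/2} + z_β) · √((σ₁²+σ₂²)/n)
  = (1.960 + 1.282) · √(882/476)
  = 3.242 · √1.8529
  = 3.242 · 1.3612
  = 4.4131

Minimum detectable difference ≈ 4.41 minutes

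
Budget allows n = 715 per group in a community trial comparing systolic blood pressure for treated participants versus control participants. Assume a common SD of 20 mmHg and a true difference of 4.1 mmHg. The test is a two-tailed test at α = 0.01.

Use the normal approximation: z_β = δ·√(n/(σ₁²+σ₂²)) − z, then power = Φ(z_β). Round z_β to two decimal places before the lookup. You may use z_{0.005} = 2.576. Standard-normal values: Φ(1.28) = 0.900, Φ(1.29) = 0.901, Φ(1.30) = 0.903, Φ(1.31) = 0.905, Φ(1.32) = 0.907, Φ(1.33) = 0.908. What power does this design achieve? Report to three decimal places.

z_β = δ·√(n/(σ₁²+σ₂²)) − z_{α/2}
    = 4.1 · √(715/800) − 2.576
    = 4.1 · 0.94538 − 2.576
    = 3.8761 − 2.576 = 1.3001 → 1.30
Power = Φ(1.30) = 0.903.

Power ≈ 0.903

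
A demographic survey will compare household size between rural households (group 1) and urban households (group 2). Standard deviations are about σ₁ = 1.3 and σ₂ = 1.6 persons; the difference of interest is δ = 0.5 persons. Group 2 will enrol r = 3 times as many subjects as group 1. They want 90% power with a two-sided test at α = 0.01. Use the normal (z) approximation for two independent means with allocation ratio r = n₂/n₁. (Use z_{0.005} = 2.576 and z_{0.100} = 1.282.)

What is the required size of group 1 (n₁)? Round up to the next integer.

n₁ = (z_{α/2} + z_β)² · (σ₁² + σ₂²/r) / δ²
   = (2.576 + 1.282)² · (1.3² + 1.6²/3) / 0.5²
   = 14.8842 · (1.69 + 0.85333) / 0.25
   = 14.8842 · 2.5433 / 0.25
   = 151.42
Round up → n₁ = 152; n₂ = r·n₁ = 3 × 152 = 456.

n₁ = 152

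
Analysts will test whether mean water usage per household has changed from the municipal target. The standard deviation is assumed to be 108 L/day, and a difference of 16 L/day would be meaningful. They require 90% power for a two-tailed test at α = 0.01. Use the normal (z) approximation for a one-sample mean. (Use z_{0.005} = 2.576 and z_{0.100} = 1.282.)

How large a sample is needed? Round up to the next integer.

n = (z_{α/2} + z_β)² · σ² / δ²
  = (2.576 + 1.282)² · 108² / 16²
  = 14.8842 · 11664 / 256
  = 678.16
Round up → n = 679.

n = 679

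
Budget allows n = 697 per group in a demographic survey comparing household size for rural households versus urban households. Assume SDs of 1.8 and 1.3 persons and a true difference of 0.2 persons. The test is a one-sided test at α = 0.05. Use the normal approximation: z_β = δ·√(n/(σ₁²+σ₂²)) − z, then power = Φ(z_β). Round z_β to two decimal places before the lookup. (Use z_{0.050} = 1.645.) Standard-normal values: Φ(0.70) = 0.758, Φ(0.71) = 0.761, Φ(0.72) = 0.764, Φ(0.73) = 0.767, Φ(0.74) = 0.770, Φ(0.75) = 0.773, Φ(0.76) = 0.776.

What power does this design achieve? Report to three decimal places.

Power ≈ 0.767

z_β = δ·√(n/(σ₁²+σ₂²)) − z_α
    = 0.2 · √(697/4.93) − 1.645
    = 0.2 · 11.89030 − 1.645
    = 2.3781 − 1.645 = 0.7331 → 0.73
Power = Φ(0.73) = 0.767.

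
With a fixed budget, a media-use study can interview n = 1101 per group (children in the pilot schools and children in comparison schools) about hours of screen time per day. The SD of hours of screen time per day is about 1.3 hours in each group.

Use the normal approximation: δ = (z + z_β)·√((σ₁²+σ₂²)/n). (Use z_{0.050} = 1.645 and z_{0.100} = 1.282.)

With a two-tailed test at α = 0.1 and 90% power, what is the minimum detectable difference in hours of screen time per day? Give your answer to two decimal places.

Minimum detectable difference ≈ 0.16 hours

δ = (z_{α/2} + z_β) · √((σ₁²+σ₂²)/n)
  = (1.645 + 1.282) · √(3.38/1101)
  = 2.927 · √0.00307
  = 2.927 · 0.0554
  = 0.1622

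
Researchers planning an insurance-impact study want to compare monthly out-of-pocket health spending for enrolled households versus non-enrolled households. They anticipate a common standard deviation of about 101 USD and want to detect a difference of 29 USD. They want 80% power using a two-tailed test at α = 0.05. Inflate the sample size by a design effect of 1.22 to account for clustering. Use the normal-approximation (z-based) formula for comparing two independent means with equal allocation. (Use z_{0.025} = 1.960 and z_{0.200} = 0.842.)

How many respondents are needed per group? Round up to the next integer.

n = 233 per group

n = (z_{α/2} + z_β)² · (σ₁² + σ₂²) / δ²
  = (1.960 + 0.842)² · (2·101² = 20402) / 29²
  = 7.8512 · 20402 / 841
  = 190.46
Design effect: 1.22 × 190.46 = 232.37.
Round up → n = 233 per group.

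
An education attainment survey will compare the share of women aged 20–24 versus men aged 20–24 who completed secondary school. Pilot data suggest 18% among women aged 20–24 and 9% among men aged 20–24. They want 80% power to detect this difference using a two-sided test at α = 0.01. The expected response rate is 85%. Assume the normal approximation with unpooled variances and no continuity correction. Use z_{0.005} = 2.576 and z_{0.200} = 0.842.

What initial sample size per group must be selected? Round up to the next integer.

n = (z_{α/2} + z_β)² · [p₁(1−p₁) + p₂(1−p₂)] / (p₁ − p₂)²
  = (2.576 + 0.842)² · (0.18·0.82 + 0.09·0.91) / (0.09)²
  = (3.418)² · (0.1476 + 0.0819) / 0.0081
  = 11.6827 · 0.2295 / 0.0081
  = 331.01
Adjust for 85% response: 331.01 / 0.85 = 389.42.
Round up → n = 390 per group.

n = 390 per group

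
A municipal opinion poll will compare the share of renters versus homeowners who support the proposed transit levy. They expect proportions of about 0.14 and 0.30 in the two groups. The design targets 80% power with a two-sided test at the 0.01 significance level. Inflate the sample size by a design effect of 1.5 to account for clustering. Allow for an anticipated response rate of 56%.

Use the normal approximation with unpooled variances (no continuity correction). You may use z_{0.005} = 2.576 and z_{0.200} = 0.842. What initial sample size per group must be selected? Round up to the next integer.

n = (z_{α/2} + z_β)² · [p₁(1−p₁) + p₂(1−p₂)] / (p₁ − p₂)²
  = (2.576 + 0.842)² · (0.14·0.86 + 0.30·0.70) / (-0.16)²
  = (3.418)² · (0.1204 + 0.2100) / 0.0256
  = 11.6827 · 0.3304 / 0.0256
  = 150.78
Design effect: 1.5 × 150.78 = 226.17.
Adjust for 56% response: 226.17 / 0.56 = 403.88.
Round up → n = 404 per group.

n = 404 per group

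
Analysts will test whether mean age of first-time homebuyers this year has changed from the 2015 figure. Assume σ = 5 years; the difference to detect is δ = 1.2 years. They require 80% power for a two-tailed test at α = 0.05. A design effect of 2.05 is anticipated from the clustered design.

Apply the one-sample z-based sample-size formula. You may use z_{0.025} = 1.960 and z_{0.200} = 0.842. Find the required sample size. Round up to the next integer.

n = 280

n = (z_{α/2} + z_β)² · σ² / δ²
  = (1.960 + 0.842)² · 5² / 1.2²
  = 7.8512 · 25 / 1.44
  = 136.31
Design effect: 2.05 × 136.31 = 279.43.
Round up → n = 280.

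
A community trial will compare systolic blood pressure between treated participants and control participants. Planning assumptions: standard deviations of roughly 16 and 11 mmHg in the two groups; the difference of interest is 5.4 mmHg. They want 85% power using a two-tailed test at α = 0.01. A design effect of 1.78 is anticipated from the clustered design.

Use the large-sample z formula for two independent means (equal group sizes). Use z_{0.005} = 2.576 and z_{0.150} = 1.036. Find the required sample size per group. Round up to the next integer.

n = 301 per group

n = (z_{α/2} + z_β)² · (σ₁² + σ₂²) / δ²
  = (2.576 + 1.036)² · (16² + 11² = 377) / 5.4²
  = 13.0465 · 377 / 29.16
  = 168.67
Design effect: 1.78 × 168.67 = 300.24.
Round up → n = 301 per group.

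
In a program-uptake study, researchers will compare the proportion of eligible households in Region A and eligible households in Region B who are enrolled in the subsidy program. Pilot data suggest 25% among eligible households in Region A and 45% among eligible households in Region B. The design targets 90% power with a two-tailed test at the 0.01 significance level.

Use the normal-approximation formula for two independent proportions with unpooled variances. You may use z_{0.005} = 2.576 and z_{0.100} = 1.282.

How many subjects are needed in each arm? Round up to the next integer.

n = 162 per group

n = (z_{α/2} + z_β)² · [p₁(1−p₁) + p₂(1−p₂)] / (p₁ − p₂)²
  = (2.576 + 1.282)² · (0.25·0.75 + 0.45·0.55) / (-0.20)²
  = (3.858)² · (0.1875 + 0.2475) / 0.0400
  = 14.8842 · 0.4350 / 0.0400
  = 161.87
Round up → n = 162 per group.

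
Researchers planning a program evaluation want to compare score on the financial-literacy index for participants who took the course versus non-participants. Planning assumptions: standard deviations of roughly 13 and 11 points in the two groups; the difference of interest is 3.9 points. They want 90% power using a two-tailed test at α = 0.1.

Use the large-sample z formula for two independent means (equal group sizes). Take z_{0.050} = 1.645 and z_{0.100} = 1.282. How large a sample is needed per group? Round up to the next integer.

n = 164 per group

n = (z_{α/2} + z_β)² · (σ₁² + σ₂²) / δ²
  = (1.645 + 1.282)² · (13² + 11² = 290) / 3.9²
  = 8.5673 · 290 / 15.21
  = 163.35
Round up → n = 164 per group.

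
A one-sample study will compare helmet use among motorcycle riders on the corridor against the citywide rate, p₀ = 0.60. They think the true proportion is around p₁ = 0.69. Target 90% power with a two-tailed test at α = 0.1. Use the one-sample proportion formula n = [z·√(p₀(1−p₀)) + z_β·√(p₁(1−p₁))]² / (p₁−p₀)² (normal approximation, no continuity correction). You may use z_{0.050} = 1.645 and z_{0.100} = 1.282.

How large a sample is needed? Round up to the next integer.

n = 242

n = [z_{α/2}·√(p₀q₀) + z_β·√(p₁q₁)]² / (p₁ − p₀)²
  = [1.645·√(0.60·0.40) + 1.282·√(0.69·0.31)]² / (0.09)²
  = [1.645·0.4899 + 1.282·0.4625]² / 0.0081
  = [1.3988]² / 0.0081
  = 241.56
Round up → n = 242.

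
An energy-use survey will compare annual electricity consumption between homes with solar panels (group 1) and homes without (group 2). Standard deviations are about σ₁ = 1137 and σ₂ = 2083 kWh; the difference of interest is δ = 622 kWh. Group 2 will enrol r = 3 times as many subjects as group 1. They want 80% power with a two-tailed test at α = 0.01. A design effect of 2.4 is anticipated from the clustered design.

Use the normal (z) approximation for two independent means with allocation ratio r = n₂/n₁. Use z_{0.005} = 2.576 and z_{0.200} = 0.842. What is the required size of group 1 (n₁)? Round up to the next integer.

n₁ = (z_{α/2} + z_β)² · (σ₁² + σ₂²/r) / δ²
   = (2.576 + 0.842)² · (1137² + 2083²/3) / 622²
   = 11.6827 · (1292769 + 1446296.3) / 386884
   = 11.6827 · 2739065.3 / 386884
   = 82.71
Design effect: 2.4 × 82.71 = 198.51.
Round up → n₁ = 199; n₂ = r·n₁ = 3 × 199 = 597.

n₁ = 199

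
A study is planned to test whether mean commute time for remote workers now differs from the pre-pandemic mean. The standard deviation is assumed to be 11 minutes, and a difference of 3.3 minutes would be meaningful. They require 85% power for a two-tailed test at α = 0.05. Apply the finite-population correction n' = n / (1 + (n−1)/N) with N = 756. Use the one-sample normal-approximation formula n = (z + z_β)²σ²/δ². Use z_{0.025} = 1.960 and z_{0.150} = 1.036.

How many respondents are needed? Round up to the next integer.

n = (z_{α/2} + z_β)² · σ² / δ²
  = (1.960 + 1.036)² · 11² / 3.3²
  = 8.9760 · 121 / 10.89
  = 99.73
Finite-population correction (N = 756): 99.73 / (1 + (99.73 − 1)/756) = 88.21.
Round up → n = 89.

n = 89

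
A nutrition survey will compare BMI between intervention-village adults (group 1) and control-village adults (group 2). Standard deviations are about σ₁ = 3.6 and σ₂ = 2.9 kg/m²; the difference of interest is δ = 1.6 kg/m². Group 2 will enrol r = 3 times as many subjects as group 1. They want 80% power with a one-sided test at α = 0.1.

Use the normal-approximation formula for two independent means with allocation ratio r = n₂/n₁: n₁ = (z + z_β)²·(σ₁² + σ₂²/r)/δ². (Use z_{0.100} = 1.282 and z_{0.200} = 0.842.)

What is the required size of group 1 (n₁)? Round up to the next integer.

n₁ = 28

n₁ = (z_α + z_β)² · (σ₁² + σ₂²/r) / δ²
   = (1.282 + 0.842)² · (3.6² + 2.9²/3) / 1.6²
   = 4.5114 · (12.96 + 2.8033) / 2.56
   = 4.5114 · 15.7633 / 2.56
   = 27.78
Round up → n₁ = 28; n₂ = r·n₁ = 3 × 28 = 84.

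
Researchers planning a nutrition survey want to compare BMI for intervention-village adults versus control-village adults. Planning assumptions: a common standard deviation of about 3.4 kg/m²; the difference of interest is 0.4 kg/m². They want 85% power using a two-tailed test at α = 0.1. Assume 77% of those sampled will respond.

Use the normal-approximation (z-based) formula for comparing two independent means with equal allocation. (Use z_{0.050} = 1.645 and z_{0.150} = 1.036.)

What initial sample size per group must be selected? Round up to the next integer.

n = 1349 per group

n = (z_{α/2} + z_β)² · (σ₁² + σ₂²) / δ²
  = (1.645 + 1.036)² · (2·3.4² = 23.12) / 0.4²
  = 7.1878 · 23.12 / 0.16
  = 1038.63
Adjust for 77% response: 1038.63 / 0.77 = 1348.87.
Round up → n = 1349 per group.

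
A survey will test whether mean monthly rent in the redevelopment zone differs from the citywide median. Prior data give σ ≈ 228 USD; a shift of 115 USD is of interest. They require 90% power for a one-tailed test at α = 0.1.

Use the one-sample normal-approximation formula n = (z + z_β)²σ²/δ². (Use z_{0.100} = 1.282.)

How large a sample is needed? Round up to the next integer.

n = 26

n = (z_α + z_β)² · σ² / δ²
  = (1.282 + 1.282)² · 228² / 115²
  = 6.5741 · 51984 / 13225
  = 25.84
Round up → n = 26.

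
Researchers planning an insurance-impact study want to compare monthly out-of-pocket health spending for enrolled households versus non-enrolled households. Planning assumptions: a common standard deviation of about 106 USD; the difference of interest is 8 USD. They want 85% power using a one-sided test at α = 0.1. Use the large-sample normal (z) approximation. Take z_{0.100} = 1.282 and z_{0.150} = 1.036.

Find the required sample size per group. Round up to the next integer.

n = 1887 per group

n = (z_α + z_β)² · (σ₁² + σ₂²) / δ²
  = (1.282 + 1.036)² · (2·106² = 22472) / 8²
  = 5.3731 · 22472 / 64
  = 1886.64
Round up → n = 1887 per group.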